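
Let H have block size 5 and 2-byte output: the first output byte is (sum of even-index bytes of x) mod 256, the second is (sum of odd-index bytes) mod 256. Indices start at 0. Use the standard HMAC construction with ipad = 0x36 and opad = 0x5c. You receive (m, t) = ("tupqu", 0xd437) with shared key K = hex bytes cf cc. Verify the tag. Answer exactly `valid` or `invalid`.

Key hex bytes cf cc is 2 bytes ≤ B = 5; zero-pad to 5 bytes: K' = cf cc 00 00 00.
K' ⊕ ipad = f9 fa 36 36 36; K' ⊕ opad = 93 90 5c 5c 5c.
Inner hash: even-index sum = 587 mod 256 = 75; odd-index sum = 649 mod 256 = 137 → 4b 89.
Outer hash (recomputed tag): even-index sum = 468 mod 256 = 212; odd-index sum = 311 mod 256 = 55 → d4 37.
Recomputed tag = d437; claimed = d437 → match.

valid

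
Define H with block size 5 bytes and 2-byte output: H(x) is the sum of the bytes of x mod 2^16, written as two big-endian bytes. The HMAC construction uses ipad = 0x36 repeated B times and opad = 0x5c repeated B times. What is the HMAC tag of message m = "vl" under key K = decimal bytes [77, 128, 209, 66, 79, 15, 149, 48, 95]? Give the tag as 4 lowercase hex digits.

01c0

Key decimal bytes [77, 128, 209, 66, 79, 15, 149, 48, 95] = 4d 80 d1 42 4f 0f 95 30 5f is 9 bytes > B = 5, so hash it first: H(key) = 03 62, then zero-pad to 5 bytes: K' = 03 62 00 00 00.
K' ⊕ ipad = 35 54 36 36 36.  K' ⊕ opad = 5f 3e 5c 5c 5c.
Inner input = (K'⊕ipad) ∥ m = 35 54 36 36 36 ∥ 76 6c.
Inner hash: sum = 53+84+54+54+54+118+108 = 525 → 02 0d.
Outer input = (K'⊕opad) ∥ inner = 5f 3e 5c 5c 5c ∥ 02 0d.
Outer hash (tag): sum = 95+62+92+92+92+2+13 = 448 → 01 c0.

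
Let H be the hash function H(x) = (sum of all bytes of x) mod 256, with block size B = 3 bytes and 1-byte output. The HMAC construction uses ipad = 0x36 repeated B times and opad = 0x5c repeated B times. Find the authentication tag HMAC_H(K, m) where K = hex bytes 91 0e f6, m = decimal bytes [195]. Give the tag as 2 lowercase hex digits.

Key hex bytes 91 0e f6 is exactly B = 3 bytes: K' = 91 0e f6.
K' ⊕ ipad = a7 38 c0.  K' ⊕ opad = cd 52 aa.
Inner input = (K'⊕ipad) ∥ m = a7 38 c0 ∥ c3.
Inner hash: sum = 167+56+192+195 = 610; mod 256 = 98 → 62.
Outer input = (K'⊕opad) ∥ inner = cd 52 aa ∥ 62.
Outer hash (tag): sum = 205+82+170+98 = 555; mod 256 = 43 → 2b.

2b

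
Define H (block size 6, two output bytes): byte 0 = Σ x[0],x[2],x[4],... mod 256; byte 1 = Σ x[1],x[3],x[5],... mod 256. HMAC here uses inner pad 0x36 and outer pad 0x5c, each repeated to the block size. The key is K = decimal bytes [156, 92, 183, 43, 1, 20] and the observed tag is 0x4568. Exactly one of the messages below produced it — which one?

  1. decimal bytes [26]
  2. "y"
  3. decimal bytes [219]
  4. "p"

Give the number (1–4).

Key decimal bytes [156, 92, 183, 43, 1, 20] = 9c 5c b7 2b 01 14 is exactly B = 6 bytes: K' = 9c 5c b7 2b 01 14.
K' ⊕ ipad = aa 6a 81 1d 37 22; K' ⊕ opad = c0 00 eb 77 5d 48.
m1: inner = H(aa 6a 81 1d 37 22 1a) = 7c a9; tag = H(c0 00 eb 77 5d 48 7c a9) = 8468
m2: inner = H(aa 6a 81 1d 37 22 79) = db a9; tag = H(c0 00 eb 77 5d 48 db a9) = e368
m3: inner = H(aa 6a 81 1d 37 22 db) = 3d a9; tag = H(c0 00 eb 77 5d 48 3d a9) = 4568 ← matches
m4: inner = H(aa 6a 81 1d 37 22 70) = d2 a9; tag = H(c0 00 eb 77 5d 48 d2 a9) = da68

3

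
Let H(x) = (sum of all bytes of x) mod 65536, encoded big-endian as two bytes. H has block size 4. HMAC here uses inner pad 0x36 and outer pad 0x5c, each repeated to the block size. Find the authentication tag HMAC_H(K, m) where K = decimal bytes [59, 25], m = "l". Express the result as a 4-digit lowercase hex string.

Key decimal bytes [59, 25] = 3b 19 is 2 bytes ≤ B = 4; zero-pad to 4 bytes: K' = 3b 19 00 00.
K' ⊕ ipad = 0d 2f 36 36.  K' ⊕ opad = 67 45 5c 5c.
Inner input = (K'⊕ipad) ∥ m = 0d 2f 36 36 ∥ 6c.
Inner hash: sum = 13+47+54+54+108 = 276 → 01 14.
Outer input = (K'⊕opad) ∥ inner = 67 45 5c 5c ∥ 01 14.
Outer hash (tag): sum = 103+69+92+92+1+20 = 377 → 01 79.

0179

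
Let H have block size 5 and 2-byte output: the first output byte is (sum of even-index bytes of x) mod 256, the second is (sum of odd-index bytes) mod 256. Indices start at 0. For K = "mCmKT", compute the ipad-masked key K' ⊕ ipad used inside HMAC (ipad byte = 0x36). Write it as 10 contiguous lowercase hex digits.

5b755b7d62

Key "mCmKT" = 6d 43 6d 4b 54 is exactly B = 5 bytes: K' = 6d 43 6d 4b 54.
XOR each byte with 0x36: 6d⊕36=5b, 43⊕36=75, 6d⊕36=5b, 4b⊕36=7d, 54⊕36=62.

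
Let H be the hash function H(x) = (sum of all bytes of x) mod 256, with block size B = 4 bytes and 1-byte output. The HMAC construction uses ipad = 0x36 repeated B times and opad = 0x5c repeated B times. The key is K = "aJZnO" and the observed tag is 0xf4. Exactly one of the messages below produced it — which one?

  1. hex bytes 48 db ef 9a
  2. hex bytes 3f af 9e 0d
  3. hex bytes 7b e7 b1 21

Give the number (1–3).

Key "aJZnO" = 61 4a 5a 6e 4f is 5 bytes > B = 4, so hash it first: H(key) = c2, then zero-pad to 4 bytes: K' = c2 00 00 00.
K' ⊕ ipad = f4 36 36 36; K' ⊕ opad = 9e 5c 5c 5c.
m1: inner = H(f4 36 36 36 48 db ef 9a) = 42; tag = H(9e 5c 5c 5c 42) = f4 ← matches
m2: inner = H(f4 36 36 36 3f af 9e 0d) = 2f; tag = H(9e 5c 5c 5c 2f) = e1
m3: inner = H(f4 36 36 36 7b e7 b1 21) = ca; tag = H(9e 5c 5c 5c ca) = 7c

1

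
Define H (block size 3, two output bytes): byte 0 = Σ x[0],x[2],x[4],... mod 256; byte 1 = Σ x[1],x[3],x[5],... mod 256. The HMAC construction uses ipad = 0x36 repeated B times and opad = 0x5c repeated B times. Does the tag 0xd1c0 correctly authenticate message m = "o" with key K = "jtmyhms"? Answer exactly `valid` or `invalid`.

Key "jtmyhms" = 6a 74 6d 79 68 6d 73 is 7 bytes > B = 3, so hash it first: H(key) = b2 5a, then zero-pad to 3 bytes: K' = b2 5a 00.
K' ⊕ ipad = 84 6c 36; K' ⊕ opad = ee 06 5c.
Inner hash: even-index sum = 186 mod 256 = 186; odd-index sum = 219 mod 256 = 219 → ba db.
Outer hash (recomputed tag): even-index sum = 549 mod 256 = 37; odd-index sum = 192 mod 256 = 192 → 25 c0.
Recomputed tag = 25c0; claimed = d1c0 → mismatch.

invalid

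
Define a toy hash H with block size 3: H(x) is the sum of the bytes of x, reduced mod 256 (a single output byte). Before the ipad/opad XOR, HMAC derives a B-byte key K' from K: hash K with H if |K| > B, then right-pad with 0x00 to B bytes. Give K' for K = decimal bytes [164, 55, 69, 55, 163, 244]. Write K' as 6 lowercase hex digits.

|K| = 6 > B = 3, so first hash the key.
H(K): sum = 164+55+69+55+163+244 = 750; mod 256 = 238 → ee.
Zero-pad H(K) = ee to 3 bytes: K' = ee 00 00.

ee0000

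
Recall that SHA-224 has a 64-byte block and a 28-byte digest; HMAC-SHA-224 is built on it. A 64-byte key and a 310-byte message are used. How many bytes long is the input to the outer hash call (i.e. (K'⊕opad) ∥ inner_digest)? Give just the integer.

Key is 64 ≤ 64 bytes, zero-padded: |K'| = 64.
Outer input = (K'⊕opad) ∥ H(inner) → 64 + 28 = 92 bytes.

92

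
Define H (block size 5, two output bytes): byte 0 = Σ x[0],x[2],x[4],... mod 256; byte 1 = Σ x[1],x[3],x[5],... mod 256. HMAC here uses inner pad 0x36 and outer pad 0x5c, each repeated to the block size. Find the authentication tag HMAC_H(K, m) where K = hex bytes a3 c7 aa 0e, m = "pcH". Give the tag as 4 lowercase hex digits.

Key hex bytes a3 c7 aa 0e is 4 bytes ≤ B = 5; zero-pad to 5 bytes: K' = a3 c7 aa 0e 00.
K' ⊕ ipad = 95 f1 9c 38 36.  K' ⊕ opad = ff 9b f6 52 5c.
Inner input = (K'⊕ipad) ∥ m = 95 f1 9c 38 36 ∥ 70 63 48.
Inner hash: even-index sum = 458 mod 256 = 202; odd-index sum = 481 mod 256 = 225 → ca e1.
Outer input = (K'⊕opad) ∥ inner = ff 9b f6 52 5c ∥ ca e1.
Outer hash (tag): even-index sum = 818 mod 256 = 50; odd-index sum = 439 mod 256 = 183 → 32 b7.

32b7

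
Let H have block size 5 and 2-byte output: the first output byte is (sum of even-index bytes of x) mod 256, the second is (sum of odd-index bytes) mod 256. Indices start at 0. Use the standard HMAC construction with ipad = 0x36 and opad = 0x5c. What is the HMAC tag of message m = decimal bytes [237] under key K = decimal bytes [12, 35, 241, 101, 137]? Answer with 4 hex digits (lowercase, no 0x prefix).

2778

Key decimal bytes [12, 35, 241, 101, 137] = 0c 23 f1 65 89 is exactly B = 5 bytes: K' = 0c 23 f1 65 89.
K' ⊕ ipad = 3a 15 c7 53 bf.  K' ⊕ opad = 50 7f ad 39 d5.
Inner input = (K'⊕ipad) ∥ m = 3a 15 c7 53 bf ∥ ed.
Inner hash: even-index sum = 448 mod 256 = 192; odd-index sum = 341 mod 256 = 85 → c0 55.
Outer input = (K'⊕opad) ∥ inner = 50 7f ad 39 d5 ∥ c0 55.
Outer hash (tag): even-index sum = 551 mod 256 = 39; odd-index sum = 376 mod 256 = 120 → 27 78.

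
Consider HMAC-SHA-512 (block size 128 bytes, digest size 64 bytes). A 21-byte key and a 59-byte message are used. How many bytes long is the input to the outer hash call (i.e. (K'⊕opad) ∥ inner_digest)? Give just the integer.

192

Key is 21 ≤ 128 bytes, zero-padded: |K'| = 128.
Outer input = (K'⊕opad) ∥ H(inner) → 128 + 64 = 192 bytes.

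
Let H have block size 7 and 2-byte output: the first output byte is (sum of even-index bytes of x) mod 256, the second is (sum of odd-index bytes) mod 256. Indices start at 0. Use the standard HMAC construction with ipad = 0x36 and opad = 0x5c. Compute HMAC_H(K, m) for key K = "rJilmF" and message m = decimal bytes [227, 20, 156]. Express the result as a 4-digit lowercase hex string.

Key "rJilmF" = 72 4a 69 6c 6d 46 is 6 bytes ≤ B = 7; zero-pad to 7 bytes: K' = 72 4a 69 6c 6d 46 00.
K' ⊕ ipad = 44 7c 5f 5a 5b 70 36.  K' ⊕ opad = 2e 16 35 30 31 1a 5c.
Inner input = (K'⊕ipad) ∥ m = 44 7c 5f 5a 5b 70 36 ∥ e3 14 9c.
Inner hash: even-index sum = 328 mod 256 = 72; odd-index sum = 709 mod 256 = 197 → 48 c5.
Outer input = (K'⊕opad) ∥ inner = 2e 16 35 30 31 1a 5c ∥ 48 c5.
Outer hash (tag): even-index sum = 437 mod 256 = 181; odd-index sum = 168 mod 256 = 168 → b5 a8.

b5a8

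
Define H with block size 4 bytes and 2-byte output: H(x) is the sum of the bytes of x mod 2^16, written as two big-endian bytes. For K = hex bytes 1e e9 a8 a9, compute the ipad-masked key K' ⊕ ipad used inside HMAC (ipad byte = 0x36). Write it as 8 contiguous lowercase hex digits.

28df9e9f

Key hex bytes 1e e9 a8 a9 is exactly B = 4 bytes: K' = 1e e9 a8 a9.
XOR each byte with 0x36: 1e⊕36=28, e9⊕36=df, a8⊕36=9e, a9⊕36=9f.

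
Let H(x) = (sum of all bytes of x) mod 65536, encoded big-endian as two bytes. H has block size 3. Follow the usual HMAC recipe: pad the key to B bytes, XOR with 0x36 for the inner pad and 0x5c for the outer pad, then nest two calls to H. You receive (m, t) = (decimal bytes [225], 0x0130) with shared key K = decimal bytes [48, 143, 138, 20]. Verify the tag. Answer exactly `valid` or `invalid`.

Key decimal bytes [48, 143, 138, 20] = 30 8f 8a 14 is 4 bytes > B = 3, so hash it first: H(key) = 01 5d, then zero-pad to 3 bytes: K' = 01 5d 00.
K' ⊕ ipad = 37 6b 36; K' ⊕ opad = 5d 01 5c.
Inner hash: sum = 55+107+54+225 = 441 → 01 b9.
Outer hash (recomputed tag): sum = 93+1+92+1+185 = 372 → 01 74.
Recomputed tag = 0174; claimed = 0130 → mismatch.

invalid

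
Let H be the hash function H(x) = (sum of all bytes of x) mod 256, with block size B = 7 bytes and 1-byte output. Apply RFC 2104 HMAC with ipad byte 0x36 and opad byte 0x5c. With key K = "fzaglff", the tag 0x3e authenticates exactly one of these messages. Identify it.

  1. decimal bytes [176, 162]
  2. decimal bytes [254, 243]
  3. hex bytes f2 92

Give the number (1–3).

3

Key "fzaglff" = 66 7a 61 67 6c 66 66 is exactly B = 7 bytes: K' = 66 7a 61 67 6c 66 66.
K' ⊕ ipad = 50 4c 57 51 5a 50 50; K' ⊕ opad = 3a 26 3d 3b 30 3a 3a.
m1: inner = H(50 4c 57 51 5a 50 50 b0 a2) = 90; tag = H(3a 26 3d 3b 30 3a 3a 90) = 0c
m2: inner = H(50 4c 57 51 5a 50 50 fe f3) = 2f; tag = H(3a 26 3d 3b 30 3a 3a 2f) = ab
m3: inner = H(50 4c 57 51 5a 50 50 f2 92) = c2; tag = H(3a 26 3d 3b 30 3a 3a c2) = 3e ← matches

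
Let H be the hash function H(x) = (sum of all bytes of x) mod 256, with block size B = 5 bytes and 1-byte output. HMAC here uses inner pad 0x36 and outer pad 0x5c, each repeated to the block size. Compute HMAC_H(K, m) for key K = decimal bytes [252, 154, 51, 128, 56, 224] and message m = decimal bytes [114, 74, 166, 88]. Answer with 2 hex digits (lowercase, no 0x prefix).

96

Key decimal bytes [252, 154, 51, 128, 56, 224] = fc 9a 33 80 38 e0 is 6 bytes > B = 5, so hash it first: H(key) = 61, then zero-pad to 5 bytes: K' = 61 00 00 00 00.
K' ⊕ ipad = 57 36 36 36 36.  K' ⊕ opad = 3d 5c 5c 5c 5c.
Inner input = (K'⊕ipad) ∥ m = 57 36 36 36 36 ∥ 72 4a a6 58.
Inner hash: sum = 87+54+54+54+54+114+74+166+88 = 745; mod 256 = 233 → e9.
Outer input = (K'⊕opad) ∥ inner = 3d 5c 5c 5c 5c ∥ e9.
Outer hash (tag): sum = 61+92+92+92+92+233 = 662; mod 256 = 150 → 96.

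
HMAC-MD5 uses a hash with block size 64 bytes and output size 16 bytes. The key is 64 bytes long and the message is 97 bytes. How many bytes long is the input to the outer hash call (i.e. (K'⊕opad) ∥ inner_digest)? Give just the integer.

Key is 64 ≤ 64 bytes, zero-padded: |K'| = 64.
Outer input = (K'⊕opad) ∥ H(inner) → 64 + 16 = 80 bytes.

80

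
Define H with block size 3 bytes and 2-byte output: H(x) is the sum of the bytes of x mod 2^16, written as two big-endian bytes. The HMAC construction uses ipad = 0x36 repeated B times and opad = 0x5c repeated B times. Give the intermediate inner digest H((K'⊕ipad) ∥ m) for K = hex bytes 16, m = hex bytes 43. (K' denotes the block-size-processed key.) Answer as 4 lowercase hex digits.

Key hex bytes 16 is 1 byte ≤ B = 3; zero-pad to 3 bytes: K' = 16 00 00.
K' ⊕ ipad = 20 36 36.
Inner input = 20 36 36 ∥ 43.
Inner hash: sum = 32+54+54+67 = 207 → 00 cf.

00cf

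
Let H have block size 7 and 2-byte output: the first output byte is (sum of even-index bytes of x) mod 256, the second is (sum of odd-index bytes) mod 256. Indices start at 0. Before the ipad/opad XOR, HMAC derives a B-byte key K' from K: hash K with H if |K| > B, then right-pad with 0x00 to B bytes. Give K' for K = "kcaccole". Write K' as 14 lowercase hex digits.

9b9a0000000000

|K| = 8 > B = 7, so first hash the key.
H(K): even-index sum = 411 mod 256 = 155; odd-index sum = 410 mod 256 = 154 → 9b 9a.
Zero-pad H(K) = 9b 9a to 7 bytes: K' = 9b 9a 00 00 00 00 00.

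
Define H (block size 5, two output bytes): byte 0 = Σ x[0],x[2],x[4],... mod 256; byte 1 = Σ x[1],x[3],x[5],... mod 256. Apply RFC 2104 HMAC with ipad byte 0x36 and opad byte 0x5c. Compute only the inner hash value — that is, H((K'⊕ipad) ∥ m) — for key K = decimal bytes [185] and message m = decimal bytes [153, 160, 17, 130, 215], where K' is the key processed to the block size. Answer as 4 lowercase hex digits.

Key decimal bytes [185] = b9 is 1 byte ≤ B = 5; zero-pad to 5 bytes: K' = b9 00 00 00 00.
K' ⊕ ipad = 8f 36 36 36 36.
Inner input = 8f 36 36 36 36 ∥ 99 a0 11 82 d7.
Inner hash: even-index sum = 541 mod 256 = 29; odd-index sum = 493 mod 256 = 237 → 1d ed.

1ded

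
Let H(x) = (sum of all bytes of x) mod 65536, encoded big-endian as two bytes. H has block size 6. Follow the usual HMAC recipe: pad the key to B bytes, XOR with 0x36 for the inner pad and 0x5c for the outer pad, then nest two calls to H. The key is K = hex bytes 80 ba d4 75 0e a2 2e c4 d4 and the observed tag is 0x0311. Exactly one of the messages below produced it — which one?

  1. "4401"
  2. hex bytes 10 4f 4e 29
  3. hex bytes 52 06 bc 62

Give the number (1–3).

Key hex bytes 80 ba d4 75 0e a2 2e c4 d4 is 9 bytes > B = 6, so hash it first: H(key) = 04 f9, then zero-pad to 6 bytes: K' = 04 f9 00 00 00 00.
K' ⊕ ipad = 32 cf 36 36 36 36; K' ⊕ opad = 58 a5 5c 5c 5c 5c.
m1: inner = H(32 cf 36 36 36 36 34 34 30 31) = 02 a2; tag = H(58 a5 5c 5c 5c 5c 02 a2) = 0311 ← matches
m2: inner = H(32 cf 36 36 36 36 10 4f 4e 29) = 02 af; tag = H(58 a5 5c 5c 5c 5c 02 af) = 031e
m3: inner = H(32 cf 36 36 36 36 52 06 bc 62) = 03 4f; tag = H(58 a5 5c 5c 5c 5c 03 4f) = 02bf

1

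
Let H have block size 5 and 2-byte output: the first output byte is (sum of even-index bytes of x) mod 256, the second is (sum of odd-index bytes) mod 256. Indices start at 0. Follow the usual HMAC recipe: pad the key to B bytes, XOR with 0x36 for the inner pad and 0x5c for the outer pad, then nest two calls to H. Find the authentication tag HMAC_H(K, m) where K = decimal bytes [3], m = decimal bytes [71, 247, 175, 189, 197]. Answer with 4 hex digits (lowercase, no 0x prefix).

3e0d

Key decimal bytes [3] = 03 is 1 byte ≤ B = 5; zero-pad to 5 bytes: K' = 03 00 00 00 00.
K' ⊕ ipad = 35 36 36 36 36.  K' ⊕ opad = 5f 5c 5c 5c 5c.
Inner input = (K'⊕ipad) ∥ m = 35 36 36 36 36 ∥ 47 f7 af bd c5.
Inner hash: even-index sum = 597 mod 256 = 85; odd-index sum = 551 mod 256 = 39 → 55 27.
Outer input = (K'⊕opad) ∥ inner = 5f 5c 5c 5c 5c ∥ 55 27.
Outer hash (tag): even-index sum = 318 mod 256 = 62; odd-index sum = 269 mod 256 = 13 → 3e 0d.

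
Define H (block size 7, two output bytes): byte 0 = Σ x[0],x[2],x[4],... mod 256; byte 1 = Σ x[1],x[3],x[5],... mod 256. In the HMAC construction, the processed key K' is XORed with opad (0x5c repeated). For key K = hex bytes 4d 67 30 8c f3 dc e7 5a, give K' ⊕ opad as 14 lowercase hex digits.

0b755c5c5c5c5c

Key hex bytes 4d 67 30 8c f3 dc e7 5a is 8 bytes > B = 7, so hash it first: H(key) = 57 29, then zero-pad to 7 bytes: K' = 57 29 00 00 00 00 00.
XOR each byte with 0x5c: 57⊕5c=0b, 29⊕5c=75, 00⊕5c=5c, 00⊕5c=5c, 00⊕5c=5c, 00⊕5c=5c, 00⊕5c=5c.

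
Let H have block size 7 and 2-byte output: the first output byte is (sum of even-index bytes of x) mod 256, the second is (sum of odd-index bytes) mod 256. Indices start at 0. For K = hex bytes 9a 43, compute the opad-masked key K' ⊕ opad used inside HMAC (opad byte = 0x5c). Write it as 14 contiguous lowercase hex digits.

c61f5c5c5c5c5c

Key hex bytes 9a 43 is 2 bytes ≤ B = 7; zero-pad to 7 bytes: K' = 9a 43 00 00 00 00 00.
XOR each byte with 0x5c: 9a⊕5c=c6, 43⊕5c=1f, 00⊕5c=5c, 00⊕5c=5c, 00⊕5c=5c, 00⊕5c=5c, 00⊕5c=5c.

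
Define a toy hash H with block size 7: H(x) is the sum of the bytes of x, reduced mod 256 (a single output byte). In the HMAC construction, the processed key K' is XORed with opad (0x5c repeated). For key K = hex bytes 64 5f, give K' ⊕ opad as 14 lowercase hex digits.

Key hex bytes 64 5f is 2 bytes ≤ B = 7; zero-pad to 7 bytes: K' = 64 5f 00 00 00 00 00.
XOR each byte with 0x5c: 64⊕5c=38, 5f⊕5c=03, 00⊕5c=5c, 00⊕5c=5c, 00⊕5c=5c, 00⊕5c=5c, 00⊕5c=5c.

38035c5c5c5c5c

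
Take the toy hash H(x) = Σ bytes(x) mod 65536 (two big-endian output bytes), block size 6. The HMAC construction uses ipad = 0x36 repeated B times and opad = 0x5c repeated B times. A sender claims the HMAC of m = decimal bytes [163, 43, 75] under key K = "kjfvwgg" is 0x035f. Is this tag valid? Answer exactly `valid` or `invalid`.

Key "kjfvwgg" = 6b 6a 66 76 77 67 67 is 7 bytes > B = 6, so hash it first: H(key) = 02 f6, then zero-pad to 6 bytes: K' = 02 f6 00 00 00 00.
K' ⊕ ipad = 34 c0 36 36 36 36; K' ⊕ opad = 5e aa 5c 5c 5c 5c.
Inner hash: sum = 52+192+54+54+54+54+163+43+75 = 741 → 02 e5.
Outer hash (recomputed tag): sum = 94+170+92+92+92+92+2+229 = 863 → 03 5f.
Recomputed tag = 035f; claimed = 035f → match.

valid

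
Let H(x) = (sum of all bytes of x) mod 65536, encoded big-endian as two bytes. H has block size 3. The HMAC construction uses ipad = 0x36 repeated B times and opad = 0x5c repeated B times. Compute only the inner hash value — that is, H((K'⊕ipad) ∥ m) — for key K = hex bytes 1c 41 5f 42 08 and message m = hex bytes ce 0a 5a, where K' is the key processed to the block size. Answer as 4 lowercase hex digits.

01cf

Key hex bytes 1c 41 5f 42 08 is 5 bytes > B = 3, so hash it first: H(key) = 01 06, then zero-pad to 3 bytes: K' = 01 06 00.
K' ⊕ ipad = 37 30 36.
Inner input = 37 30 36 ∥ ce 0a 5a.
Inner hash: sum = 55+48+54+206+10+90 = 463 → 01 cf.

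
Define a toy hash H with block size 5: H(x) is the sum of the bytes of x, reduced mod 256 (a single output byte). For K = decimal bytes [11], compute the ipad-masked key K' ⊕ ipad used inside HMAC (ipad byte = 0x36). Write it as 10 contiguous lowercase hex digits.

Key decimal bytes [11] = 0b is 1 byte ≤ B = 5; zero-pad to 5 bytes: K' = 0b 00 00 00 00.
XOR each byte with 0x36: 0b⊕36=3d, 00⊕36=36, 00⊕36=36, 00⊕36=36, 00⊕36=36.

3d36363636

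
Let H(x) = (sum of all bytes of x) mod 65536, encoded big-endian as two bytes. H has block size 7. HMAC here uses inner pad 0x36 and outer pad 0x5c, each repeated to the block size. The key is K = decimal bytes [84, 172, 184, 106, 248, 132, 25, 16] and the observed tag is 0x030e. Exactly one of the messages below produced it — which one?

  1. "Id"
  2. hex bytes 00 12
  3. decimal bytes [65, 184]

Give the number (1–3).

2

Key decimal bytes [84, 172, 184, 106, 248, 132, 25, 16] = 54 ac b8 6a f8 84 19 10 is 8 bytes > B = 7, so hash it first: H(key) = 03 c7, then zero-pad to 7 bytes: K' = 03 c7 00 00 00 00 00.
K' ⊕ ipad = 35 f1 36 36 36 36 36; K' ⊕ opad = 5f 9b 5c 5c 5c 5c 5c.
m1: inner = H(35 f1 36 36 36 36 36 49 64) = 02 e1; tag = H(5f 9b 5c 5c 5c 5c 5c 02 e1) = 03a9
m2: inner = H(35 f1 36 36 36 36 36 00 12) = 02 46; tag = H(5f 9b 5c 5c 5c 5c 5c 02 46) = 030e ← matches
m3: inner = H(35 f1 36 36 36 36 36 41 b8) = 03 2d; tag = H(5f 9b 5c 5c 5c 5c 5c 03 2d) = 02f6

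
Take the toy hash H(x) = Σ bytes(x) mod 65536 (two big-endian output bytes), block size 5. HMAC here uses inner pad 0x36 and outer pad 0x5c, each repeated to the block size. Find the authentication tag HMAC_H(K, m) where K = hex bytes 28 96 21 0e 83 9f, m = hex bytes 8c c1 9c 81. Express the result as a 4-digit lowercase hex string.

0241

Key hex bytes 28 96 21 0e 83 9f is 6 bytes > B = 5, so hash it first: H(key) = 02 0f, then zero-pad to 5 bytes: K' = 02 0f 00 00 00.
K' ⊕ ipad = 34 39 36 36 36.  K' ⊕ opad = 5e 53 5c 5c 5c.
Inner input = (K'⊕ipad) ∥ m = 34 39 36 36 36 ∥ 8c c1 9c 81.
Inner hash: sum = 52+57+54+54+54+140+193+156+129 = 889 → 03 79.
Outer input = (K'⊕opad) ∥ inner = 5e 53 5c 5c 5c ∥ 03 79.
Outer hash (tag): sum = 94+83+92+92+92+3+121 = 577 → 02 41.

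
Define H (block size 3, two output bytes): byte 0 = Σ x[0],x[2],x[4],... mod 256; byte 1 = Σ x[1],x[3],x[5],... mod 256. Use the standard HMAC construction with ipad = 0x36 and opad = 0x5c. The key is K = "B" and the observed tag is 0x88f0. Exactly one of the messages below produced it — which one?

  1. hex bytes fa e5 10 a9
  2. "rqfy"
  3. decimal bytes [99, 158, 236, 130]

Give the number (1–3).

Key "B" = 42 is 1 byte ≤ B = 3; zero-pad to 3 bytes: K' = 42 00 00.
K' ⊕ ipad = 74 36 36; K' ⊕ opad = 1e 5c 5c.
m1: inner = H(74 36 36 fa e5 10 a9) = 38 40; tag = H(1e 5c 5c 38 40) = ba94
m2: inner = H(74 36 36 72 71 66 79) = 94 0e; tag = H(1e 5c 5c 94 0e) = 88f0 ← matches
m3: inner = H(74 36 36 63 9e ec 82) = ca 85; tag = H(1e 5c 5c ca 85) = ff26

2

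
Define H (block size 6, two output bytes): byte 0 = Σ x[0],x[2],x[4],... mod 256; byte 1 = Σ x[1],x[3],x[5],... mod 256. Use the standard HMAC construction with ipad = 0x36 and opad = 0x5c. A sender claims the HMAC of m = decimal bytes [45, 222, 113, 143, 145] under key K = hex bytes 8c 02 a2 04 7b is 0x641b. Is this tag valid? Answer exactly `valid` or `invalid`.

invalid

Key hex bytes 8c 02 a2 04 7b is 5 bytes ≤ B = 6; zero-pad to 6 bytes: K' = 8c 02 a2 04 7b 00.
K' ⊕ ipad = ba 34 94 32 4d 36; K' ⊕ opad = d0 5e fe 58 27 5c.
Inner hash: even-index sum = 714 mod 256 = 202; odd-index sum = 521 mod 256 = 9 → ca 09.
Outer hash (recomputed tag): even-index sum = 703 mod 256 = 191; odd-index sum = 283 mod 256 = 27 → bf 1b.
Recomputed tag = bf1b; claimed = 641b → mismatch.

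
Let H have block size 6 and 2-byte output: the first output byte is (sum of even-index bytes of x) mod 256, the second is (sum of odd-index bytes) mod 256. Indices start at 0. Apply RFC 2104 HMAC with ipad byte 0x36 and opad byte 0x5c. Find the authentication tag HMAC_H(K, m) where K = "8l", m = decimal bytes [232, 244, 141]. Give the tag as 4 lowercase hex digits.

0ba2

Key "8l" = 38 6c is 2 bytes ≤ B = 6; zero-pad to 6 bytes: K' = 38 6c 00 00 00 00.
K' ⊕ ipad = 0e 5a 36 36 36 36.  K' ⊕ opad = 64 30 5c 5c 5c 5c.
Inner input = (K'⊕ipad) ∥ m = 0e 5a 36 36 36 36 ∥ e8 f4 8d.
Inner hash: even-index sum = 495 mod 256 = 239; odd-index sum = 442 mod 256 = 186 → ef ba.
Outer input = (K'⊕opad) ∥ inner = 64 30 5c 5c 5c 5c ∥ ef ba.
Outer hash (tag): even-index sum = 523 mod 256 = 11; odd-index sum = 418 mod 256 = 162 → 0b a2.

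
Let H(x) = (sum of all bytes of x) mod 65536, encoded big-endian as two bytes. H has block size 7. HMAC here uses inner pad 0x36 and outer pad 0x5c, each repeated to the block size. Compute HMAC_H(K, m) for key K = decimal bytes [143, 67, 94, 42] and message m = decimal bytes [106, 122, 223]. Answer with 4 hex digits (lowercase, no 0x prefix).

Key decimal bytes [143, 67, 94, 42] = 8f 43 5e 2a is 4 bytes ≤ B = 7; zero-pad to 7 bytes: K' = 8f 43 5e 2a 00 00 00.
K' ⊕ ipad = b9 75 68 1c 36 36 36.  K' ⊕ opad = d3 1f 02 76 5c 5c 5c.
Inner input = (K'⊕ipad) ∥ m = b9 75 68 1c 36 36 36 ∥ 6a 7a df.
Inner hash: sum = 185+117+104+28+54+54+54+106+122+223 = 1047 → 04 17.
Outer input = (K'⊕opad) ∥ inner = d3 1f 02 76 5c 5c 5c ∥ 04 17.
Outer hash (tag): sum = 211+31+2+118+92+92+92+4+23 = 665 → 02 99.

0299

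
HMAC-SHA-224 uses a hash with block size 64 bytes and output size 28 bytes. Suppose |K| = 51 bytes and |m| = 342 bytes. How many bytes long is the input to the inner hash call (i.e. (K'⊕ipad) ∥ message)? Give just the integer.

406

Key is 51 ≤ 64 bytes, zero-padded: |K'| = 64.
Inner input = (K'⊕ipad) ∥ m → 64 + 342 = 406 bytes.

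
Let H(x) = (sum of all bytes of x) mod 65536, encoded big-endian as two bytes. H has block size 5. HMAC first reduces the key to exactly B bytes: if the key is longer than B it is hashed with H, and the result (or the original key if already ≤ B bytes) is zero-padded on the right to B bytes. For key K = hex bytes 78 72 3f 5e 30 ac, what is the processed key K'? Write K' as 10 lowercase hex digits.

0263000000

|K| = 6 > B = 5, so first hash the key.
H(K): sum = 120+114+63+94+48+172 = 611 → 02 63.
Zero-pad H(K) = 02 63 to 5 bytes: K' = 02 63 00 00 00.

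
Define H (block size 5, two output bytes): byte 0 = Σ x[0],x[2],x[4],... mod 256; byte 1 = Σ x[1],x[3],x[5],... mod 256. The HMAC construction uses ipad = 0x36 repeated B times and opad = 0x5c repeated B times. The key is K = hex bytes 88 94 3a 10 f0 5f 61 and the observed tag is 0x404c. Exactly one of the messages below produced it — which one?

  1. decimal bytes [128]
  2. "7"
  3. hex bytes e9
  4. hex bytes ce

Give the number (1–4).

Key hex bytes 88 94 3a 10 f0 5f 61 is 7 bytes > B = 5, so hash it first: H(key) = 13 03, then zero-pad to 5 bytes: K' = 13 03 00 00 00.
K' ⊕ ipad = 25 35 36 36 36; K' ⊕ opad = 4f 5f 5c 5c 5c.
m1: inner = H(25 35 36 36 36 80) = 91 eb; tag = H(4f 5f 5c 5c 5c 91 eb) = f24c
m2: inner = H(25 35 36 36 36 37) = 91 a2; tag = H(4f 5f 5c 5c 5c 91 a2) = a94c
m3: inner = H(25 35 36 36 36 e9) = 91 54; tag = H(4f 5f 5c 5c 5c 91 54) = 5b4c
m4: inner = H(25 35 36 36 36 ce) = 91 39; tag = H(4f 5f 5c 5c 5c 91 39) = 404c ← matches

4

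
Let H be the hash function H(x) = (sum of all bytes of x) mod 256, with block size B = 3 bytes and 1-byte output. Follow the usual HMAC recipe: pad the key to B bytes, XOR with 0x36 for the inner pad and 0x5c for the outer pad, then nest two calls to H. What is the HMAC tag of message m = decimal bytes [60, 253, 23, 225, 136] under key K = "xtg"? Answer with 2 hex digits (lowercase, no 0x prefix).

21

Key "xtg" = 78 74 67 is exactly B = 3 bytes: K' = 78 74 67.
K' ⊕ ipad = 4e 42 51.  K' ⊕ opad = 24 28 3b.
Inner input = (K'⊕ipad) ∥ m = 4e 42 51 ∥ 3c fd 17 e1 88.
Inner hash: sum = 78+66+81+60+253+23+225+136 = 922; mod 256 = 154 → 9a.
Outer input = (K'⊕opad) ∥ inner = 24 28 3b ∥ 9a.
Outer hash (tag): sum = 36+40+59+154 = 289; mod 256 = 33 → 21.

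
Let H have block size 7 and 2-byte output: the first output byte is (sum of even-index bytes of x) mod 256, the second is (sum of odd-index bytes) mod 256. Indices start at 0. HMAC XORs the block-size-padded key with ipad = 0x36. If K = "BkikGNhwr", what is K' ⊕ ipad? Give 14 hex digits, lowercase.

Key "BkikGNhwr" = 42 6b 69 6b 47 4e 68 77 72 is 9 bytes > B = 7, so hash it first: H(key) = cc 9b, then zero-pad to 7 bytes: K' = cc 9b 00 00 00 00 00.
XOR each byte with 0x36: cc⊕36=fa, 9b⊕36=ad, 00⊕36=36, 00⊕36=36, 00⊕36=36, 00⊕36=36, 00⊕36=36.

faad3636363636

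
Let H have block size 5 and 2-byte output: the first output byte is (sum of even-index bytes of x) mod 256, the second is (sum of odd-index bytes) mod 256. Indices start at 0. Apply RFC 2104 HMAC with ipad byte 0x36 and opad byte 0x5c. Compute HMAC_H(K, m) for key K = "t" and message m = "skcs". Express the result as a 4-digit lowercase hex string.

Key "t" = 74 is 1 byte ≤ B = 5; zero-pad to 5 bytes: K' = 74 00 00 00 00.
K' ⊕ ipad = 42 36 36 36 36.  K' ⊕ opad = 28 5c 5c 5c 5c.
Inner input = (K'⊕ipad) ∥ m = 42 36 36 36 36 ∥ 73 6b 63 73.
Inner hash: even-index sum = 396 mod 256 = 140; odd-index sum = 322 mod 256 = 66 → 8c 42.
Outer input = (K'⊕opad) ∥ inner = 28 5c 5c 5c 5c ∥ 8c 42.
Outer hash (tag): even-index sum = 290 mod 256 = 34; odd-index sum = 324 mod 256 = 68 → 22 44.

2244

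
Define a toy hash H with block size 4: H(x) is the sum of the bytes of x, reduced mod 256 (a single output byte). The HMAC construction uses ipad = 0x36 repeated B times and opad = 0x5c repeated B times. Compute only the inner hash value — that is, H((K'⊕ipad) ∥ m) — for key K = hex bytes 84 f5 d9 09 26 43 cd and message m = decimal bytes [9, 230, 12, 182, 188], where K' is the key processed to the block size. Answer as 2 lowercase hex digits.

b6

Key hex bytes 84 f5 d9 09 26 43 cd is 7 bytes > B = 4, so hash it first: H(key) = 91, then zero-pad to 4 bytes: K' = 91 00 00 00.
K' ⊕ ipad = a7 36 36 36.
Inner input = a7 36 36 36 ∥ 09 e6 0c b6 bc.
Inner hash: sum = 167+54+54+54+9+230+12+182+188 = 950; mod 256 = 182 → b6.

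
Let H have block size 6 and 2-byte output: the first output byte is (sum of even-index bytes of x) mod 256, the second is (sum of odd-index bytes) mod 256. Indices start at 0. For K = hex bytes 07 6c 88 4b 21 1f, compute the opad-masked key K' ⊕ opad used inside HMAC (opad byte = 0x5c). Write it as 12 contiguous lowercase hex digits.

5b30d4177d43

Key hex bytes 07 6c 88 4b 21 1f is exactly B = 6 bytes: K' = 07 6c 88 4b 21 1f.
XOR each byte with 0x5c: 07⊕5c=5b, 6c⊕5c=30, 88⊕5c=d4, 4b⊕5c=17, 21⊕5c=7d, 1f⊕5c=43.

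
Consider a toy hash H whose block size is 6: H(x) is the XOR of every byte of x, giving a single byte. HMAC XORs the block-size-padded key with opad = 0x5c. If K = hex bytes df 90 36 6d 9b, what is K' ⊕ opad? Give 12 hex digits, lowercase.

83cc6a31c75c

Key hex bytes df 90 36 6d 9b is 5 bytes ≤ B = 6; zero-pad to 6 bytes: K' = df 90 36 6d 9b 00.
XOR each byte with 0x5c: df⊕5c=83, 90⊕5c=cc, 36⊕5c=6a, 6d⊕5c=31, 9b⊕5c=c7, 00⊕5c=5c.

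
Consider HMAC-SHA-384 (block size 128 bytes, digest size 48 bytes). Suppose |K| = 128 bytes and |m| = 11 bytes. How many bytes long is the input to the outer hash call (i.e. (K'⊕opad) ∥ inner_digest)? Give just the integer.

Key is 128 ≤ 128 bytes, zero-padded: |K'| = 128.
Outer input = (K'⊕opad) ∥ H(inner) → 128 + 48 = 176 bytes.

176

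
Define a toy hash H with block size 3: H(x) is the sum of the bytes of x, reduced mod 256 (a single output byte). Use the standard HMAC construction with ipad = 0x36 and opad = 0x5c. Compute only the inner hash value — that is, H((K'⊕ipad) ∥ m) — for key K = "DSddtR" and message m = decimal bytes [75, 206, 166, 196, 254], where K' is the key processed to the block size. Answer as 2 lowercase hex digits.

00

Key "DSddtR" = 44 53 64 64 74 52 is 6 bytes > B = 3, so hash it first: H(key) = 25, then zero-pad to 3 bytes: K' = 25 00 00.
K' ⊕ ipad = 13 36 36.
Inner input = 13 36 36 ∥ 4b ce a6 c4 fe.
Inner hash: sum = 19+54+54+75+206+166+196+254 = 1024; mod 256 = 0 → 00.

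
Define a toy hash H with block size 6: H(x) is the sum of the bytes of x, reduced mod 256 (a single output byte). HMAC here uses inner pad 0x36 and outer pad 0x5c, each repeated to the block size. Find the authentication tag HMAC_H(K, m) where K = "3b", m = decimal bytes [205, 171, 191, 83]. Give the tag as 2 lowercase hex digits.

d8

Key "3b" = 33 62 is 2 bytes ≤ B = 6; zero-pad to 6 bytes: K' = 33 62 00 00 00 00.
K' ⊕ ipad = 05 54 36 36 36 36.  K' ⊕ opad = 6f 3e 5c 5c 5c 5c.
Inner input = (K'⊕ipad) ∥ m = 05 54 36 36 36 36 ∥ cd ab bf 53.
Inner hash: sum = 5+84+54+54+54+54+205+171+191+83 = 955; mod 256 = 187 → bb.
Outer input = (K'⊕opad) ∥ inner = 6f 3e 5c 5c 5c 5c ∥ bb.
Outer hash (tag): sum = 111+62+92+92+92+92+187 = 728; mod 256 = 216 → d8.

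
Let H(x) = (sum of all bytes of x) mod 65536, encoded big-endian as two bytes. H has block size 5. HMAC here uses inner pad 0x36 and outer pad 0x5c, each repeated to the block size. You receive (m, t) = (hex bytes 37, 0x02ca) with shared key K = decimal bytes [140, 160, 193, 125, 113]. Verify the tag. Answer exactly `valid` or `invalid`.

Key decimal bytes [140, 160, 193, 125, 113] = 8c a0 c1 7d 71 is exactly B = 5 bytes: K' = 8c a0 c1 7d 71.
K' ⊕ ipad = ba 96 f7 4b 47; K' ⊕ opad = d0 fc 9d 21 2d.
Inner hash: sum = 186+150+247+75+71+55 = 784 → 03 10.
Outer hash (recomputed tag): sum = 208+252+157+33+45+3+16 = 714 → 02 ca.
Recomputed tag = 02ca; claimed = 02ca → match.

valid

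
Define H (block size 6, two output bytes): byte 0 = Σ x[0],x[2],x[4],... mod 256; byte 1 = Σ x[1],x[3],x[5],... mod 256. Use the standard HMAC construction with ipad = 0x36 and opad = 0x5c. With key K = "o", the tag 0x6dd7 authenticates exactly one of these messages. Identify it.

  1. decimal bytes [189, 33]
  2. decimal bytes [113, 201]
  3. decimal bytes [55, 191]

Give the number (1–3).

Key "o" = 6f is 1 byte ≤ B = 6; zero-pad to 6 bytes: K' = 6f 00 00 00 00 00.
K' ⊕ ipad = 59 36 36 36 36 36; K' ⊕ opad = 33 5c 5c 5c 5c 5c.
m1: inner = H(59 36 36 36 36 36 bd 21) = 82 c3; tag = H(33 5c 5c 5c 5c 5c 82 c3) = 6dd7 ← matches
m2: inner = H(59 36 36 36 36 36 71 c9) = 36 6b; tag = H(33 5c 5c 5c 5c 5c 36 6b) = 217f
m3: inner = H(59 36 36 36 36 36 37 bf) = fc 61; tag = H(33 5c 5c 5c 5c 5c fc 61) = e775

1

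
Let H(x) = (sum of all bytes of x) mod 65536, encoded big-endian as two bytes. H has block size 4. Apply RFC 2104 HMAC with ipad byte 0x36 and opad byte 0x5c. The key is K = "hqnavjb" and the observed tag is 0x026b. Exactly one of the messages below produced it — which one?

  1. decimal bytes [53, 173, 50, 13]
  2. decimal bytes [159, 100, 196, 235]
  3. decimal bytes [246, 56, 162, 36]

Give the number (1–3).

Key "hqnavjb" = 68 71 6e 61 76 6a 62 is 7 bytes > B = 4, so hash it first: H(key) = 02 ea, then zero-pad to 4 bytes: K' = 02 ea 00 00.
K' ⊕ ipad = 34 dc 36 36; K' ⊕ opad = 5e b6 5c 5c.
m1: inner = H(34 dc 36 36 35 ad 32 0d) = 02 9d; tag = H(5e b6 5c 5c 02 9d) = 026b ← matches
m2: inner = H(34 dc 36 36 9f 64 c4 eb) = 04 2e; tag = H(5e b6 5c 5c 04 2e) = 01fe
m3: inner = H(34 dc 36 36 f6 38 a2 24) = 03 70; tag = H(5e b6 5c 5c 03 70) = 023f

1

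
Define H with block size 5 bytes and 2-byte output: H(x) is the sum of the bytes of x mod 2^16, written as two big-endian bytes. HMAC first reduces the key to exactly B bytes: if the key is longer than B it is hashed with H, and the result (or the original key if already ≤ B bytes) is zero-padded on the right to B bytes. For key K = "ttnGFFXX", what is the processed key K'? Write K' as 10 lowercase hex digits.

02d9000000

|K| = 8 > B = 5, so first hash the key.
H(K): sum = 116+116+110+71+70+70+88+88 = 729 → 02 d9.
Zero-pad H(K) = 02 d9 to 5 bytes: K' = 02 d9 00 00 00.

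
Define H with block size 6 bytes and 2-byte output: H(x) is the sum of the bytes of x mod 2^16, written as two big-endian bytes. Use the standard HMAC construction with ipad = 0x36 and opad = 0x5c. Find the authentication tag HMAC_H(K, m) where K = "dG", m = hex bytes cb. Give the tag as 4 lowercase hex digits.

Key "dG" = 64 47 is 2 bytes ≤ B = 6; zero-pad to 6 bytes: K' = 64 47 00 00 00 00.
K' ⊕ ipad = 52 71 36 36 36 36.  K' ⊕ opad = 38 1b 5c 5c 5c 5c.
Inner input = (K'⊕ipad) ∥ m = 52 71 36 36 36 36 ∥ cb.
Inner hash: sum = 82+113+54+54+54+54+203 = 614 → 02 66.
Outer input = (K'⊕opad) ∥ inner = 38 1b 5c 5c 5c 5c ∥ 02 66.
Outer hash (tag): sum = 56+27+92+92+92+92+2+102 = 555 → 02 2b.

022b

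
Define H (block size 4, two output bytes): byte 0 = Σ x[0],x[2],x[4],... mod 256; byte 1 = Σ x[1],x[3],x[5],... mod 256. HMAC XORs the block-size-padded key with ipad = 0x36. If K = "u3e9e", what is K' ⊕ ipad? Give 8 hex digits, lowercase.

095a3636

Key "u3e9e" = 75 33 65 39 65 is 5 bytes > B = 4, so hash it first: H(key) = 3f 6c, then zero-pad to 4 bytes: K' = 3f 6c 00 00.
XOR each byte with 0x36: 3f⊕36=09, 6c⊕36=5a, 00⊕36=36, 00⊕36=36.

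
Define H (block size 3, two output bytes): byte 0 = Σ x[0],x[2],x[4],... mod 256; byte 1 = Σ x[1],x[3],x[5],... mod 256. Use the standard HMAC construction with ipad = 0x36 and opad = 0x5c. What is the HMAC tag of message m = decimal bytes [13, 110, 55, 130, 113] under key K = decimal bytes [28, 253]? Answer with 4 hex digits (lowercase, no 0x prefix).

Key decimal bytes [28, 253] = 1c fd is 2 bytes ≤ B = 3; zero-pad to 3 bytes: K' = 1c fd 00.
K' ⊕ ipad = 2a cb 36.  K' ⊕ opad = 40 a1 5c.
Inner input = (K'⊕ipad) ∥ m = 2a cb 36 ∥ 0d 6e 37 82 71.
Inner hash: even-index sum = 336 mod 256 = 80; odd-index sum = 384 mod 256 = 128 → 50 80.
Outer input = (K'⊕opad) ∥ inner = 40 a1 5c ∥ 50 80.
Outer hash (tag): even-index sum = 284 mod 256 = 28; odd-index sum = 241 mod 256 = 241 → 1c f1.

1cf1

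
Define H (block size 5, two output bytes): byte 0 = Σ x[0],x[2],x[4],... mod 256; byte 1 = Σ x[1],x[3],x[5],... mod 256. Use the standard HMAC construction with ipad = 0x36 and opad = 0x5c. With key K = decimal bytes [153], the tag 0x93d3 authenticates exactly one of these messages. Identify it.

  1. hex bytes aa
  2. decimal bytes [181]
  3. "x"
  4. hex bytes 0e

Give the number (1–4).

1

Key decimal bytes [153] = 99 is 1 byte ≤ B = 5; zero-pad to 5 bytes: K' = 99 00 00 00 00.
K' ⊕ ipad = af 36 36 36 36; K' ⊕ opad = c5 5c 5c 5c 5c.
m1: inner = H(af 36 36 36 36 aa) = 1b 16; tag = H(c5 5c 5c 5c 5c 1b 16) = 93d3 ← matches
m2: inner = H(af 36 36 36 36 b5) = 1b 21; tag = H(c5 5c 5c 5c 5c 1b 21) = 9ed3
m3: inner = H(af 36 36 36 36 78) = 1b e4; tag = H(c5 5c 5c 5c 5c 1b e4) = 61d3
m4: inner = H(af 36 36 36 36 0e) = 1b 7a; tag = H(c5 5c 5c 5c 5c 1b 7a) = f7d3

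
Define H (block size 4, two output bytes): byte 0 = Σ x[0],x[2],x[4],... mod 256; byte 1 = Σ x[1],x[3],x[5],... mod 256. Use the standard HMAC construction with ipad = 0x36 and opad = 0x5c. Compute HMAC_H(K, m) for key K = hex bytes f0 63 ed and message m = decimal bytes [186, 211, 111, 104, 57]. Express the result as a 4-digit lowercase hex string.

Key hex bytes f0 63 ed is 3 bytes ≤ B = 4; zero-pad to 4 bytes: K' = f0 63 ed 00.
K' ⊕ ipad = c6 55 db 36.  K' ⊕ opad = ac 3f b1 5c.
Inner input = (K'⊕ipad) ∥ m = c6 55 db 36 ∥ ba d3 6f 68 39.
Inner hash: even-index sum = 771 mod 256 = 3; odd-index sum = 454 mod 256 = 198 → 03 c6.
Outer input = (K'⊕opad) ∥ inner = ac 3f b1 5c ∥ 03 c6.
Outer hash (tag): even-index sum = 352 mod 256 = 96; odd-index sum = 353 mod 256 = 97 → 60 61.

6061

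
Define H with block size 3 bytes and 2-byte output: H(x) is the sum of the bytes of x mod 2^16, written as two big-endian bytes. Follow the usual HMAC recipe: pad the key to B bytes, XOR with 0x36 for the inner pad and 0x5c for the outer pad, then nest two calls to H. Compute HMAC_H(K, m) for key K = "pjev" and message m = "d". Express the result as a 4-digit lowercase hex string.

01f7

Key "pjev" = 70 6a 65 76 is 4 bytes > B = 3, so hash it first: H(key) = 01 b5, then zero-pad to 3 bytes: K' = 01 b5 00.
K' ⊕ ipad = 37 83 36.  K' ⊕ opad = 5d e9 5c.
Inner input = (K'⊕ipad) ∥ m = 37 83 36 ∥ 64.
Inner hash: sum = 55+131+54+100 = 340 → 01 54.
Outer input = (K'⊕opad) ∥ inner = 5d e9 5c ∥ 01 54.
Outer hash (tag): sum = 93+233+92+1+84 = 503 → 01 f7.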